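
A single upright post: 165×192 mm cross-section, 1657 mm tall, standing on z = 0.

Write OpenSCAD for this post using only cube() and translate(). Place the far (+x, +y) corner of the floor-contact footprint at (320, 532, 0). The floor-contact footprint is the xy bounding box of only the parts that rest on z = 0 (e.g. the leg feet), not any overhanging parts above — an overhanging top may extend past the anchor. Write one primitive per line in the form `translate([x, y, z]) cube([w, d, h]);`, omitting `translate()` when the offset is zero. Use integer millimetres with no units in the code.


translate([155, 340, 0]) cube([165, 192, 1657]);


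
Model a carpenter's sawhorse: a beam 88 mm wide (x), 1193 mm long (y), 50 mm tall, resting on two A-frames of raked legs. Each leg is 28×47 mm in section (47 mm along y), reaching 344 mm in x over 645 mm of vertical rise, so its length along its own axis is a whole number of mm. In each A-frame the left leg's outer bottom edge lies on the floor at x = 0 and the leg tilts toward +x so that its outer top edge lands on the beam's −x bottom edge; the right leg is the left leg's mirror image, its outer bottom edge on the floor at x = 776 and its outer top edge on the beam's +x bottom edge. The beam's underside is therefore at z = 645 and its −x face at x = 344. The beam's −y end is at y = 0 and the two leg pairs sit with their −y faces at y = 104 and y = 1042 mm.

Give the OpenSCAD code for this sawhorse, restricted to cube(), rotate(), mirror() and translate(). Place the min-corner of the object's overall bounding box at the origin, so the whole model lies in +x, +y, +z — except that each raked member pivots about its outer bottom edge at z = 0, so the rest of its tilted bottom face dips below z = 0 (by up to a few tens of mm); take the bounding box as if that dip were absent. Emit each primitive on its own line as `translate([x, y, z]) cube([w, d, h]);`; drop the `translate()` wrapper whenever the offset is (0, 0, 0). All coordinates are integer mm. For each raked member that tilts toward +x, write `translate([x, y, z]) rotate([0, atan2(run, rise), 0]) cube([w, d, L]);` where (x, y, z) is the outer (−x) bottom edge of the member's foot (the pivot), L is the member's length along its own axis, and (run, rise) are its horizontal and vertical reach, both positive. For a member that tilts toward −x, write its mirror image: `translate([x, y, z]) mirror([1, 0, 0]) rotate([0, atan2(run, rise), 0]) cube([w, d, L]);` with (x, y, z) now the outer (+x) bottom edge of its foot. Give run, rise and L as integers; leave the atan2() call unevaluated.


translate([344, 0, 645]) cube([88, 1193, 50]);
translate([0, 104, 0]) rotate([0, atan2(344, 645), 0]) cube([28, 47, 731]);
translate([776, 104, 0]) mirror([1, 0, 0]) rotate([0, atan2(344, 645), 0]) cube([28, 47, 731]);
translate([0, 1042, 0]) rotate([0, atan2(344, 645), 0]) cube([28, 47, 731]);
translate([776, 1042, 0]) mirror([1, 0, 0]) rotate([0, atan2(344, 645), 0]) cube([28, 47, 731]);


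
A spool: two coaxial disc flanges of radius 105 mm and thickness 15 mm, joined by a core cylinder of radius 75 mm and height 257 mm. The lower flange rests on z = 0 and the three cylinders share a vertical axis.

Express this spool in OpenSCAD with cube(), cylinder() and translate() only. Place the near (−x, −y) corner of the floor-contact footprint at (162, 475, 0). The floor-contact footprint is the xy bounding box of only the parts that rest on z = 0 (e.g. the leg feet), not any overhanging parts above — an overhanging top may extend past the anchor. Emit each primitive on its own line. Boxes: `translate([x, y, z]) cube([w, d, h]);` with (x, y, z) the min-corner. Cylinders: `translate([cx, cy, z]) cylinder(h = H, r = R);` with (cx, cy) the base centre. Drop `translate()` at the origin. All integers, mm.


translate([267, 580, 0]) cylinder(h = 15, r = 105);
translate([267, 580, 15]) cylinder(h = 257, r = 75);
translate([267, 580, 272]) cylinder(h = 15, r = 105);


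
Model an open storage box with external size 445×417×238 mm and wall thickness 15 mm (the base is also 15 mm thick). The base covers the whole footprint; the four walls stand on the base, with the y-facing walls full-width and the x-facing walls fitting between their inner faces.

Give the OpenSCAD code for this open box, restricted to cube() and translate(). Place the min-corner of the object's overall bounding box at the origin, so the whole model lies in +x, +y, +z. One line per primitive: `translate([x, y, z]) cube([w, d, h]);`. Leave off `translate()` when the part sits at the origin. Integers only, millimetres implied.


cube([445, 417, 15]);
translate([0, 0, 15]) cube([445, 15, 223]);
translate([0, 402, 15]) cube([445, 15, 223]);
translate([0, 15, 15]) cube([15, 387, 223]);
translate([430, 15, 15]) cube([15, 387, 223]);


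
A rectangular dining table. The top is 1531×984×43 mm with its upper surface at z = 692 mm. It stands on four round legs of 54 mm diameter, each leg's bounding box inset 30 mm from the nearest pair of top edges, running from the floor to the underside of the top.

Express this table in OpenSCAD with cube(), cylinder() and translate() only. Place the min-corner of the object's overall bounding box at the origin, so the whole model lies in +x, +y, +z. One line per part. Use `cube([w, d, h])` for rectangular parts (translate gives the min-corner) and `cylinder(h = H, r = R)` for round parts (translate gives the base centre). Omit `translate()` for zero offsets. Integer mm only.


translate([0, 0, 649]) cube([1531, 984, 43]);
translate([57, 57, 0]) cylinder(h = 649, r = 27);
translate([1474, 57, 0]) cylinder(h = 649, r = 27);
translate([57, 927, 0]) cylinder(h = 649, r = 27);
translate([1474, 927, 0]) cylinder(h = 649, r = 27);


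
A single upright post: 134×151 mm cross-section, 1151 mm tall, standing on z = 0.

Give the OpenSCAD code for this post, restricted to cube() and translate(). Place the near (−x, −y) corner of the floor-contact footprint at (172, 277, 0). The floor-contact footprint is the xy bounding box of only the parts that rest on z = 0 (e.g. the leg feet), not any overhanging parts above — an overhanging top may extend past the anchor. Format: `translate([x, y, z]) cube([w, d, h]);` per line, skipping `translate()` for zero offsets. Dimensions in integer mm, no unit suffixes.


translate([172, 277, 0]) cube([134, 151, 1151]);


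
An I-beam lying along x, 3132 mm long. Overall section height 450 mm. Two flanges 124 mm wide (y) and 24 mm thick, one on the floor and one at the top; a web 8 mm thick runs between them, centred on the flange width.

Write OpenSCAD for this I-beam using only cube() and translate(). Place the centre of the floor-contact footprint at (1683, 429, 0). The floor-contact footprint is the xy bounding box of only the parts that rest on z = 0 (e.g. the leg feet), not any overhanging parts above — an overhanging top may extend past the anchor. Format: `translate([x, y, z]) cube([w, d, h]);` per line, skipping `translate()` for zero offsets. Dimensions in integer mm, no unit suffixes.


translate([117, 367, 0]) cube([3132, 124, 24]);
translate([117, 425, 24]) cube([3132, 8, 402]);
translate([117, 367, 426]) cube([3132, 124, 24]);


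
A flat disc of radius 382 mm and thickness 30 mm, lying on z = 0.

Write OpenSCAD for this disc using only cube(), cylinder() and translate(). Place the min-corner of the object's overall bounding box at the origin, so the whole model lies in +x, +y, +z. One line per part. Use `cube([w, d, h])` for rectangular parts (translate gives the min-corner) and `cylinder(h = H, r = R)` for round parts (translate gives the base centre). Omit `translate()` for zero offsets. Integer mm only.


translate([382, 382, 0]) cylinder(h = 30, r = 382);


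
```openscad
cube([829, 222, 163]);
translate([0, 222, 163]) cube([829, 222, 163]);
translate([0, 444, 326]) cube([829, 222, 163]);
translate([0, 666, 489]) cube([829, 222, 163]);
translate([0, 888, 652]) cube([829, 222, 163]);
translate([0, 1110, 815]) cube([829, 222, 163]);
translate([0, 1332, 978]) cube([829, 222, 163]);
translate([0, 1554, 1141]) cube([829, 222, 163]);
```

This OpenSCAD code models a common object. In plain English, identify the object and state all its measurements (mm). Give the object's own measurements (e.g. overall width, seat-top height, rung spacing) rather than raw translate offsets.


A straight staircase of 8 solid steps. Each step is 829 mm wide (x), 222 mm deep (y, the going) and 163 mm tall (the rise). The first step rests on the floor; each subsequent step sits one going further in +y and one rise higher in +z, directly behind and above the previous step with no overlap.


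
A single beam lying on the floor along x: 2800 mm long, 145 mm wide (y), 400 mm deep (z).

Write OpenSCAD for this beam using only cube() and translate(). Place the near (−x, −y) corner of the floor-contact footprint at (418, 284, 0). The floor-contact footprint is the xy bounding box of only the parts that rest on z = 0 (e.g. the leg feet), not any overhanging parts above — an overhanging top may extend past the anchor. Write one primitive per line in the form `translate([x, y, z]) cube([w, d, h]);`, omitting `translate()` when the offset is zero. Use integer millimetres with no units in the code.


translate([418, 284, 0]) cube([2800, 145, 400]);


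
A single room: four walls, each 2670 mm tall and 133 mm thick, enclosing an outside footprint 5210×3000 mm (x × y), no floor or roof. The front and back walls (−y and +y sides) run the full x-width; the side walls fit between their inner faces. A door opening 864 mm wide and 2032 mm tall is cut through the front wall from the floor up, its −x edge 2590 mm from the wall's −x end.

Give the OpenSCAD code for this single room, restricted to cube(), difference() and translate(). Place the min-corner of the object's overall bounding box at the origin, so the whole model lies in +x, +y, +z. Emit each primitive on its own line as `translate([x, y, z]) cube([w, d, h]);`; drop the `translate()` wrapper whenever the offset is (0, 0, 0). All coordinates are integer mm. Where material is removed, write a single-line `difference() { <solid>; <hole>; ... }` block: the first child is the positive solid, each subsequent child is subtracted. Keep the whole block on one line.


difference() { cube([5210, 133, 2670]); translate([2590, 0, 0]) cube([864, 133, 2032]); }
translate([0, 2867, 0]) cube([5210, 133, 2670]);
translate([0, 133, 0]) cube([133, 2734, 2670]);
translate([5077, 133, 0]) cube([133, 2734, 2670]);


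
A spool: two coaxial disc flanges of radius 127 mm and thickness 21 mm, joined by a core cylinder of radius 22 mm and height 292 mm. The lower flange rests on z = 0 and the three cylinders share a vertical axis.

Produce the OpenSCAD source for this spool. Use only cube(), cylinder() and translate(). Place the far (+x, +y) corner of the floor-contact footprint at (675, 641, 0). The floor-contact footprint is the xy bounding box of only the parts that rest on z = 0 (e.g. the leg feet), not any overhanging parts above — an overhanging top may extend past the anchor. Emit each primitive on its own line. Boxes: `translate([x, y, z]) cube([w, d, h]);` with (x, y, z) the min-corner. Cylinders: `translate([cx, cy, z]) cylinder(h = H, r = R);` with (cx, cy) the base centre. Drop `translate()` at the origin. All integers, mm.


translate([548, 514, 0]) cylinder(h = 21, r = 127);
translate([548, 514, 21]) cylinder(h = 292, r = 22);
translate([548, 514, 313]) cylinder(h = 21, r = 127);


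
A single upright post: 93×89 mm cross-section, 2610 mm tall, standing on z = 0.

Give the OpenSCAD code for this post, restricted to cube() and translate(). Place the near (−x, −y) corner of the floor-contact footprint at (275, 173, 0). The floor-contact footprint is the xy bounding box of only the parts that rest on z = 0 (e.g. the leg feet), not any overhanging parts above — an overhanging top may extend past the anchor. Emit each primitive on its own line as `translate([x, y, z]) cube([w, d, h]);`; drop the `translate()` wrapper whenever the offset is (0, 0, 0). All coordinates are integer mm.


translate([275, 173, 0]) cube([93, 89, 2610]);


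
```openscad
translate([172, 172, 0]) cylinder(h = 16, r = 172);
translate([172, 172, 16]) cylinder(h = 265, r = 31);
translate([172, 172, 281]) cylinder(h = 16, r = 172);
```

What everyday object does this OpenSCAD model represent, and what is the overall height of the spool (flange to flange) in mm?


A spool. The overall height is 297 mm.

Three coaxial cylinders, large–small–large — a spool. Two 16 mm flanges and a 265 mm core give 16 + 265 + 16 = 297 mm.


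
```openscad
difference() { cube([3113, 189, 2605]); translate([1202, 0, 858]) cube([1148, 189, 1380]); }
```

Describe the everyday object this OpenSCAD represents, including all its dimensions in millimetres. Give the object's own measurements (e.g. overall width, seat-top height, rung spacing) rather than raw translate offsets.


A wall 3113 mm long (x), 189 mm thick (y), 2605 mm tall, with a rectangular window opening cut through it. The opening is 1148 mm wide and 1380 mm tall; its sill is at z = 858 mm and its near (−x) edge is 1202 mm from the wall's −x end. The opening passes through the full wall thickness.


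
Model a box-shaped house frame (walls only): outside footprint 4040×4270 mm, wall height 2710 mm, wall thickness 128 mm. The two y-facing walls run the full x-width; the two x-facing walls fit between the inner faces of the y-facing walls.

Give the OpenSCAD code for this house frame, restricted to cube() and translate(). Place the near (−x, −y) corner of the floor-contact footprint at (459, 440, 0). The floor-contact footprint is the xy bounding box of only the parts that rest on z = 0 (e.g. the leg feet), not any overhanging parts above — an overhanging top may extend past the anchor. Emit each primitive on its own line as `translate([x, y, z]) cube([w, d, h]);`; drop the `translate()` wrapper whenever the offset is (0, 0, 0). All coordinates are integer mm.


translate([459, 440, 0]) cube([4040, 128, 2710]);
translate([459, 4582, 0]) cube([4040, 128, 2710]);
translate([459, 568, 0]) cube([128, 4014, 2710]);
translate([4371, 568, 0]) cube([128, 4014, 2710]);


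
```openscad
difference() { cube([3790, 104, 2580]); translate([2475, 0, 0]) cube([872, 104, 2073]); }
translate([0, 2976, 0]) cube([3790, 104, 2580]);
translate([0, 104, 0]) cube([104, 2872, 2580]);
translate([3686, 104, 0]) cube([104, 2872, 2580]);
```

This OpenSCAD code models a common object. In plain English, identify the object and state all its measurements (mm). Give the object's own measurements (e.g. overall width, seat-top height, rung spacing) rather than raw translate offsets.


A single room: four walls, each 2580 mm tall and 104 mm thick, enclosing an outside footprint 3790×3080 mm (x × y), no floor or roof. The front and back walls (−y and +y sides) run the full x-width; the side walls fit between their inner faces. A door opening 872 mm wide and 2073 mm tall is cut through the front wall from the floor up, its −x edge 2475 mm from the wall's −x end.


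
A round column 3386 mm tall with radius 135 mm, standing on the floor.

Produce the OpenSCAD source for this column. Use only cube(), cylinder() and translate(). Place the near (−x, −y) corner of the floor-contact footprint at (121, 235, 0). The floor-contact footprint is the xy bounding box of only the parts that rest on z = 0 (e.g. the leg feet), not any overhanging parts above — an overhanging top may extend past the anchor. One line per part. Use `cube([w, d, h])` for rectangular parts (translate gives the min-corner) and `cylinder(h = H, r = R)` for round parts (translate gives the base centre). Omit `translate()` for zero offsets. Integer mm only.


translate([256, 370, 0]) cylinder(h = 3386, r = 135);


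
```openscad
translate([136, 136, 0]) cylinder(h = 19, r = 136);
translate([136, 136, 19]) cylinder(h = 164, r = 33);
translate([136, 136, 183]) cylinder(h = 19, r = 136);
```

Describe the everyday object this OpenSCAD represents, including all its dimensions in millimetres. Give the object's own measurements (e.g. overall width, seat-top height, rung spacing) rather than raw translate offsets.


A spool: two coaxial disc flanges of radius 136 mm and thickness 19 mm, joined by a core cylinder of radius 33 mm and height 164 mm. The lower flange rests on z = 0 and the three cylinders share a vertical axis.


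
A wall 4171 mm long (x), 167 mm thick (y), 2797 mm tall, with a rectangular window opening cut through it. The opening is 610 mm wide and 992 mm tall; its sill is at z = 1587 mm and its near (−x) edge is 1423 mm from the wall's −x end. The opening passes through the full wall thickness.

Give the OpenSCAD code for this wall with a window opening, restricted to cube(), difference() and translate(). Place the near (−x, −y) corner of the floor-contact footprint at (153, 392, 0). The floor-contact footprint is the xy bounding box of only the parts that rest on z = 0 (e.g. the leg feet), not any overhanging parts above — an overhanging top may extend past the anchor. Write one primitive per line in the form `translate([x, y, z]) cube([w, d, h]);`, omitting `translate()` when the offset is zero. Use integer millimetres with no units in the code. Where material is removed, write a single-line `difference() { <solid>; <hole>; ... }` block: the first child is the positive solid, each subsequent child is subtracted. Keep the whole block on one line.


difference() { translate([153, 392, 0]) cube([4171, 167, 2797]); translate([1576, 392, 1587]) cube([610, 167, 992]); }


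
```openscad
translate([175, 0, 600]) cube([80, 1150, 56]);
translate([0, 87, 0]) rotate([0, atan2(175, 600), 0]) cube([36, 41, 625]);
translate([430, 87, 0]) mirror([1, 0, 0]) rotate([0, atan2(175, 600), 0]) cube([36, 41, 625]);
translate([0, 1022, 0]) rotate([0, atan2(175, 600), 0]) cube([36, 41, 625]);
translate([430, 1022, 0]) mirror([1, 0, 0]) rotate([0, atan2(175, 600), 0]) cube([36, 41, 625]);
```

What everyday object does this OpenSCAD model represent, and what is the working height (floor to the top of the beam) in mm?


A sawhorse. The overall height is 656 mm.

A beam across two mirrored pairs of raked legs — a sawhorse. The beam's underside is at z = 600 (matching the legs' vertical rise in atan2(175, 600)) and the beam is 56 mm tall, so its top is at 600 + 56 = 656 mm. The raked legs top out at the beam's underside, so that is the highest point.


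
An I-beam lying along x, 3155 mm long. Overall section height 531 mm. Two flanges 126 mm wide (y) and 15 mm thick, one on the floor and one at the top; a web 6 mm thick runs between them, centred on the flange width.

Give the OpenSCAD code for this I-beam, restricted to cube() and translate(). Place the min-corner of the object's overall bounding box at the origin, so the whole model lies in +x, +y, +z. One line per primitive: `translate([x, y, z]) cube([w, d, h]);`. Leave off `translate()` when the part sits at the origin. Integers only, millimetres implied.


cube([3155, 126, 15]);
translate([0, 60, 15]) cube([3155, 6, 501]);
translate([0, 0, 516]) cube([3155, 126, 15]);


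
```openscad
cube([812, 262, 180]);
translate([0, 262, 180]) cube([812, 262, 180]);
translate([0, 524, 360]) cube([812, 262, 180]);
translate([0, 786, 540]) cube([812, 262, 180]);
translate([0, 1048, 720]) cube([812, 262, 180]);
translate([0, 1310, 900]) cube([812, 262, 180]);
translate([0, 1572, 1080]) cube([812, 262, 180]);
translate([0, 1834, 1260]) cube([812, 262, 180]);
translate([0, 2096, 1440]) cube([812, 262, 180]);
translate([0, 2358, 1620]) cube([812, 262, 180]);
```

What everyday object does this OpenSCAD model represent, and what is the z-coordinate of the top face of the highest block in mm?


A staircase. The total rise is 1800 mm.

10 identical blocks, each offset up and back from the previous — a staircase. Each step is 180 mm tall and there are 10 of them, so the total rise is 10 × 180 = 1800 mm.


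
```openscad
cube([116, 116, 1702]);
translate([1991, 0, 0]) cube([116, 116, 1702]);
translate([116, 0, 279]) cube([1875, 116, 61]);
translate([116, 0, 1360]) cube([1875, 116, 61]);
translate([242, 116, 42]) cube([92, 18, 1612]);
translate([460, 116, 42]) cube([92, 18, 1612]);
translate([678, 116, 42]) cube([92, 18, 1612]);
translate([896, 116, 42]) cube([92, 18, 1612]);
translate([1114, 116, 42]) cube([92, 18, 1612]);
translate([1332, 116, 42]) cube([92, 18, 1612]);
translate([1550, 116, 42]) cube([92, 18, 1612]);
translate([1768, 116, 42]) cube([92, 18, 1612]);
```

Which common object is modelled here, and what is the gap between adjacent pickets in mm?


A fence section. The picket gap is 126 mm.

Two posts, two rails, 8 pickets — a fence section. Span 1875 mm holds 8 pickets of 92 mm with 9 equal gaps: ⌊(1875 − 8·92) / 9⌋ = 126 mm.


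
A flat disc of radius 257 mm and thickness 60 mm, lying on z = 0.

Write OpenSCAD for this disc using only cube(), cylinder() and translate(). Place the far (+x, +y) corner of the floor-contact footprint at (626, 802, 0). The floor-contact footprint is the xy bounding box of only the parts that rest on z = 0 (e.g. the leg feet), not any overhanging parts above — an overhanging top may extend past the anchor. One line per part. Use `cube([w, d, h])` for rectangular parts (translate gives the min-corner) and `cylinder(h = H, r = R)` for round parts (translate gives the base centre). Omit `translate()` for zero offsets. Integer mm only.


translate([369, 545, 0]) cylinder(h = 60, r = 257);


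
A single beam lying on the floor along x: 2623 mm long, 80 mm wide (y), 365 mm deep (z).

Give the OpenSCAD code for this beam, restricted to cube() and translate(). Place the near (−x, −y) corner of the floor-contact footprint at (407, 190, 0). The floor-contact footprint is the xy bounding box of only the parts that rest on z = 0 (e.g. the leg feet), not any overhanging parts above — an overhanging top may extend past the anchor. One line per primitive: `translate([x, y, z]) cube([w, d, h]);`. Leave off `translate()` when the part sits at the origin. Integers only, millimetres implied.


translate([407, 190, 0]) cube([2623, 80, 365]);


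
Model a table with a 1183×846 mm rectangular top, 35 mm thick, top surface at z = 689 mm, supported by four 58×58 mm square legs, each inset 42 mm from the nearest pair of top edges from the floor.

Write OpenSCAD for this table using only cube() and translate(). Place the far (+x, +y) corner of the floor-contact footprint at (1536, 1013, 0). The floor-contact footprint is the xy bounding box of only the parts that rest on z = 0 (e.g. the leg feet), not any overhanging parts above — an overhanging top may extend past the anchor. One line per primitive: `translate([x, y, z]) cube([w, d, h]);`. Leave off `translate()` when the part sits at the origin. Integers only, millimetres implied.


// leg_h = 689 - 35 = 654
translate([395, 209, 654]) cube([1183, 846, 35]);
translate([437, 251, 0]) cube([58, 58, 654]);
translate([1478, 251, 0]) cube([58, 58, 654]);
translate([437, 955, 0]) cube([58, 58, 654]);
translate([1478, 955, 0]) cube([58, 58, 654]);


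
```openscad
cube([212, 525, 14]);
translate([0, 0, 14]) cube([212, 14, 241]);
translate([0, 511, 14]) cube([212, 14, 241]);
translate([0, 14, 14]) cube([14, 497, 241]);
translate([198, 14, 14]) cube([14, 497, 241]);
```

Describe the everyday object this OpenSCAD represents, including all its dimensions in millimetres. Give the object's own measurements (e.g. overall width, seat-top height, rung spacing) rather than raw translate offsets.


An open-topped rectangular box: outside dimensions 212×525×255 mm, with a uniform wall and base thickness of 14 mm. The base is a full 212×525 slab on the floor; four walls sit on top of the base. The front and back walls (the −y and +y sides) span the full width; the two side walls fit between them.


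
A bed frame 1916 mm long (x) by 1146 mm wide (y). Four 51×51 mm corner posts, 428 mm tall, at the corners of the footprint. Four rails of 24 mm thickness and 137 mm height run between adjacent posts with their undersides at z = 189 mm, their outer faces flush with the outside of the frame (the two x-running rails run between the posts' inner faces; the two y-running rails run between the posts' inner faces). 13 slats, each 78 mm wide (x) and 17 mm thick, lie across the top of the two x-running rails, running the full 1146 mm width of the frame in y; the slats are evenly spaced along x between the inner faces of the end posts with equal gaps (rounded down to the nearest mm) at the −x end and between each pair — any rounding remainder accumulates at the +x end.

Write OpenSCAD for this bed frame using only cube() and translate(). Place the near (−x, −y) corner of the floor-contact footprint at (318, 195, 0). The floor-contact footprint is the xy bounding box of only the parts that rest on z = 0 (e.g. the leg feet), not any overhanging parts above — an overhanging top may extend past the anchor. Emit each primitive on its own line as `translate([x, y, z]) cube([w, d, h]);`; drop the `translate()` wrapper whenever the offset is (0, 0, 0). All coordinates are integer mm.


// slat z = rail_z + rail_h = 189 + 137 = 326
// slat gap = ⌊(1814 − 13·78) / 14⌋ = 57
translate([318, 195, 0]) cube([51, 51, 428]);
translate([318, 1290, 0]) cube([51, 51, 428]);
translate([2183, 195, 0]) cube([51, 51, 428]);
translate([2183, 1290, 0]) cube([51, 51, 428]);
translate([369, 195, 189]) cube([1814, 24, 137]);
translate([369, 1317, 189]) cube([1814, 24, 137]);
translate([318, 246, 189]) cube([24, 1044, 137]);
translate([2210, 246, 189]) cube([24, 1044, 137]);
translate([426, 195, 326]) cube([78, 1146, 17]);
translate([561, 195, 326]) cube([78, 1146, 17]);
translate([696, 195, 326]) cube([78, 1146, 17]);
translate([831, 195, 326]) cube([78, 1146, 17]);
translate([966, 195, 326]) cube([78, 1146, 17]);
translate([1101, 195, 326]) cube([78, 1146, 17]);
translate([1236, 195, 326]) cube([78, 1146, 17]);
translate([1371, 195, 326]) cube([78, 1146, 17]);
translate([1506, 195, 326]) cube([78, 1146, 17]);
translate([1641, 195, 326]) cube([78, 1146, 17]);
translate([1776, 195, 326]) cube([78, 1146, 17]);
translate([1911, 195, 326]) cube([78, 1146, 17]);
translate([2046, 195, 326]) cube([78, 1146, 17]);


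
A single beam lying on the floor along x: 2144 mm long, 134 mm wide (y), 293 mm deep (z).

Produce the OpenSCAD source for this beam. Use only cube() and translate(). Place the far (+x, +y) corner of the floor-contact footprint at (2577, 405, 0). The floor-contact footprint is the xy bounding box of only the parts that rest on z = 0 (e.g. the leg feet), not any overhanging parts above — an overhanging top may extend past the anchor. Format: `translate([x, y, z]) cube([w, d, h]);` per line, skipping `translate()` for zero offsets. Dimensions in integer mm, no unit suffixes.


translate([433, 271, 0]) cube([2144, 134, 293]);


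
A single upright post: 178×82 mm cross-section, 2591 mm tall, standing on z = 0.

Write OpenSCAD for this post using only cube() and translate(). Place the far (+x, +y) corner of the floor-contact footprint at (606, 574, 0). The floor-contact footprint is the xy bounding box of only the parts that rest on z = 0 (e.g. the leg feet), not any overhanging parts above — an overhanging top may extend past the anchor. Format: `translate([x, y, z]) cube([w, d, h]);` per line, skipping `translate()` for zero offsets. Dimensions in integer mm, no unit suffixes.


translate([428, 492, 0]) cube([178, 82, 2591]);


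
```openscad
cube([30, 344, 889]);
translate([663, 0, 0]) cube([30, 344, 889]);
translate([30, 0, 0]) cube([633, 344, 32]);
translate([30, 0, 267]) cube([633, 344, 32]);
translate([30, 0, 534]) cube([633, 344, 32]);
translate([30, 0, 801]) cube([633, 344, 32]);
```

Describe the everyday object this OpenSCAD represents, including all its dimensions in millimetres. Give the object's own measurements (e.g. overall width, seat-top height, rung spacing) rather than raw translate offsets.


An open bookshelf. Two side panels, each 30 mm thick, 344 mm deep and 889 mm tall, stand 693 mm apart (outside-to-outside). Between them sit 4 shelves, each 32 mm thick and 344 mm deep, spanning the full gap between the sides. The bottom shelf rests on the floor (its underside at z = 0) and the clear gap between one shelf's top and the next shelf's underside is 235 mm.


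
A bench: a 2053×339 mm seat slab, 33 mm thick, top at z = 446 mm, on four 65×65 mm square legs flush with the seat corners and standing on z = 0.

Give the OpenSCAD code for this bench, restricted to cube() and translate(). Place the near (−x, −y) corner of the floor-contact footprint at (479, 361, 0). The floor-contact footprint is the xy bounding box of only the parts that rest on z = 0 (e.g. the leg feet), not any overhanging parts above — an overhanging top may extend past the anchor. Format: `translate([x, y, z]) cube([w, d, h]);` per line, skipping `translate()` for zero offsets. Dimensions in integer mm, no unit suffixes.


translate([479, 361, 413]) cube([2053, 339, 33]);
translate([479, 361, 0]) cube([65, 65, 413]);
translate([479, 635, 0]) cube([65, 65, 413]);
translate([2467, 361, 0]) cube([65, 65, 413]);
translate([2467, 635, 0]) cube([65, 65, 413]);


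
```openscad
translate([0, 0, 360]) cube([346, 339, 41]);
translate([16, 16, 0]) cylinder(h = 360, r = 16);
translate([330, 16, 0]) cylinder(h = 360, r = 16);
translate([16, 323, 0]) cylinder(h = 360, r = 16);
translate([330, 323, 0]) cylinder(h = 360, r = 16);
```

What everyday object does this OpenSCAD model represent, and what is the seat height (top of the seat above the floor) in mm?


A stool. The seat height is 401 mm.

A 346×339×41 slab at z = 360 on four corner cylinders — a stool. The seat top is 360 + 41 = 401 mm.


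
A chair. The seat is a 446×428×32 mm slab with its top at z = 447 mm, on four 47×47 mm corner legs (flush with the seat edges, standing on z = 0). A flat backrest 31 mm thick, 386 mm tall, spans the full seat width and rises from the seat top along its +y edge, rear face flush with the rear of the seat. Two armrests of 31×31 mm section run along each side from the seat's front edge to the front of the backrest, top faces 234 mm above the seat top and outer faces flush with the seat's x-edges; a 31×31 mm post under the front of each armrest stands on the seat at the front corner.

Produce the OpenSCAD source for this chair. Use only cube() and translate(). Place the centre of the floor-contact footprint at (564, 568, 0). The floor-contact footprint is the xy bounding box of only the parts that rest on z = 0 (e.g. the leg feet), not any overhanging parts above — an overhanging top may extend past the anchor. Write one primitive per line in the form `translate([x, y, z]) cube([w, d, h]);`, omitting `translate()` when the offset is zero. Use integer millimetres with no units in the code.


translate([341, 354, 415]) cube([446, 428, 32]);
translate([341, 354, 0]) cube([47, 47, 415]);
translate([740, 354, 0]) cube([47, 47, 415]);
translate([341, 735, 0]) cube([47, 47, 415]);
translate([740, 735, 0]) cube([47, 47, 415]);
translate([341, 751, 447]) cube([446, 31, 386]);
translate([341, 354, 650]) cube([31, 397, 31]);
translate([756, 354, 650]) cube([31, 397, 31]);
translate([341, 354, 447]) cube([31, 31, 203]);
translate([756, 354, 447]) cube([31, 31, 203]);


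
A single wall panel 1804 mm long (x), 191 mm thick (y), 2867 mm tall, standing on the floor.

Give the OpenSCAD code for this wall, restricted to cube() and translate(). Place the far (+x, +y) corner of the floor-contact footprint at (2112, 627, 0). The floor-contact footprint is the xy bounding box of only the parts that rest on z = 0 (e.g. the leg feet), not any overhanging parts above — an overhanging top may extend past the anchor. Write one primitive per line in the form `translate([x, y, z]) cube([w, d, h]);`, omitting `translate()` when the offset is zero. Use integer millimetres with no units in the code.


translate([308, 436, 0]) cube([1804, 191, 2867]);


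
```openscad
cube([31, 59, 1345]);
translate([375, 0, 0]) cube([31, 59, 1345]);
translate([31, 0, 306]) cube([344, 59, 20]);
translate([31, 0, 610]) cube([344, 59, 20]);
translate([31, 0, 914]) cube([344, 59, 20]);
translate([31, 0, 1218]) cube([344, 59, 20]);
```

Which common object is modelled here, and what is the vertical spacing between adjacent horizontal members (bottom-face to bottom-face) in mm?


A ladder. The rung spacing is 304 mm.

Two tall 31×59 posts with 4 short bars between them — a ladder. Adjacent rungs sit at z = 306 and z = 610, so the spacing is 610 − 306 = 304 mm.


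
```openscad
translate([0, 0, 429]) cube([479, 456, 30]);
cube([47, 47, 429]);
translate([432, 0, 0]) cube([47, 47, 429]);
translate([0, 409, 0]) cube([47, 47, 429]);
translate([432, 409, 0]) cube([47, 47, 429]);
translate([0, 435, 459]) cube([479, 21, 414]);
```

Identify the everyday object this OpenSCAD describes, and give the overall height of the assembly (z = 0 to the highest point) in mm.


A chair. The overall height is 873 mm.

A slab on four corner posts with a tall panel at the back — a chair. The seat slab sits at z = 429 with thickness 30, and the 414 mm backrest starts at the seat top, so the overall height is 429 + 30 + 414 = 873 mm.


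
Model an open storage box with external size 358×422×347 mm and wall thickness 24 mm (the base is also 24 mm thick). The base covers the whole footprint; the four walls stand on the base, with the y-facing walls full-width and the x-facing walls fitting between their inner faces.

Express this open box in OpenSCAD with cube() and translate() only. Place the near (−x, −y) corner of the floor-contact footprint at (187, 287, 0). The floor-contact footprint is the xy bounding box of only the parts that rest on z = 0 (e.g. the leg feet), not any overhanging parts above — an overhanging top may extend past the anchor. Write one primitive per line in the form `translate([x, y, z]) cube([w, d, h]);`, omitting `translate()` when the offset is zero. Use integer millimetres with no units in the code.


translate([187, 287, 0]) cube([358, 422, 24]);
translate([187, 287, 24]) cube([358, 24, 323]);
translate([187, 685, 24]) cube([358, 24, 323]);
translate([187, 311, 24]) cube([24, 374, 323]);
translate([521, 311, 24]) cube([24, 374, 323]);


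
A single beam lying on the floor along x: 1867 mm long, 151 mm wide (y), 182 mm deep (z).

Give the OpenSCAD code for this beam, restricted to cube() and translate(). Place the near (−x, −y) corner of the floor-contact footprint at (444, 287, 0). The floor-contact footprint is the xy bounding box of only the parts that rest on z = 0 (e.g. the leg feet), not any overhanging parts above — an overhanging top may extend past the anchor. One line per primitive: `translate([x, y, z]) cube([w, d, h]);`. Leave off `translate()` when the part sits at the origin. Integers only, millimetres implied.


translate([444, 287, 0]) cube([1867, 151, 182]);


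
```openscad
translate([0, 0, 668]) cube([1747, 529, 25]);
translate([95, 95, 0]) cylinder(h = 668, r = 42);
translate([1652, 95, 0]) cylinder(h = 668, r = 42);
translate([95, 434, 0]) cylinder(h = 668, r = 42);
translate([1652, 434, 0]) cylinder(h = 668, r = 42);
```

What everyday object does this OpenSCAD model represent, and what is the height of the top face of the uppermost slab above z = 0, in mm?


A table. The table height is 693 mm.

A 1747×529×25 slab sits at z = 668 on four Ø84 mm round legs — a table. The top surface is at 668 + 25 = 693 mm.


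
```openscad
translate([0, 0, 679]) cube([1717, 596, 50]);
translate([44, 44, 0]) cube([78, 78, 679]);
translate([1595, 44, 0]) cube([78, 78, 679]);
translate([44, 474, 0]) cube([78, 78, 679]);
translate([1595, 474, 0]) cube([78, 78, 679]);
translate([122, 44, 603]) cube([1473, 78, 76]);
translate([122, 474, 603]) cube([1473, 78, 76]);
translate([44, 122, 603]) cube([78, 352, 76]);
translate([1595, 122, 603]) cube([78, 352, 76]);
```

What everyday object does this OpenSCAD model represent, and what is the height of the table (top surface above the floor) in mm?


A table. The table height is 729 mm.

A 1717×596×50 slab sits at z = 679 on four 78 mm square posts — a table. The top surface is at 679 + 50 = 729 mm.


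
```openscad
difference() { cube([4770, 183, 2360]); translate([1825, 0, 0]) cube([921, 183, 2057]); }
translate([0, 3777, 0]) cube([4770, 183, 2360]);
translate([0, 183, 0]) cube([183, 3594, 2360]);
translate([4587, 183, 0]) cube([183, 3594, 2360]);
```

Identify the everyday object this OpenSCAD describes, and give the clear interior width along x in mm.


A single room. The interior width is 4404 mm.

Four walls enclosing a rectangle with a door in the front wall — a room. Outside width 4770 minus two 183 mm walls gives 4404 mm.


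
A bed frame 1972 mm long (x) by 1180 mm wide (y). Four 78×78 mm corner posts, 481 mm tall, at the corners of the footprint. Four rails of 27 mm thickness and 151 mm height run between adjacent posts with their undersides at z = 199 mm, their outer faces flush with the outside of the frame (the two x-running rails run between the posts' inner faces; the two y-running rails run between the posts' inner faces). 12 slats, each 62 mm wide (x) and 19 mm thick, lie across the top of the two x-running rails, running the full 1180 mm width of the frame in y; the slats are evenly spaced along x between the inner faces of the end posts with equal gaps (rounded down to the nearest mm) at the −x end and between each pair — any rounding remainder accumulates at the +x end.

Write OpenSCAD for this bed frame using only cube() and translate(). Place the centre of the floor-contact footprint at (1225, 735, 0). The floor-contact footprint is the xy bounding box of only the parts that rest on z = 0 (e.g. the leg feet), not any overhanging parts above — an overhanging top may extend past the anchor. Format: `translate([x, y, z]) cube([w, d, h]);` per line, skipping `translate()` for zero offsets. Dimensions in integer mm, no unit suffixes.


translate([239, 145, 0]) cube([78, 78, 481]);
translate([239, 1247, 0]) cube([78, 78, 481]);
translate([2133, 145, 0]) cube([78, 78, 481]);
translate([2133, 1247, 0]) cube([78, 78, 481]);
translate([317, 145, 199]) cube([1816, 27, 151]);
translate([317, 1298, 199]) cube([1816, 27, 151]);
translate([239, 223, 199]) cube([27, 1024, 151]);
translate([2184, 223, 199]) cube([27, 1024, 151]);
translate([399, 145, 350]) cube([62, 1180, 19]);
translate([543, 145, 350]) cube([62, 1180, 19]);
translate([687, 145, 350]) cube([62, 1180, 19]);
translate([831, 145, 350]) cube([62, 1180, 19]);
translate([975, 145, 350]) cube([62, 1180, 19]);
translate([1119, 145, 350]) cube([62, 1180, 19]);
translate([1263, 145, 350]) cube([62, 1180, 19]);
translate([1407, 145, 350]) cube([62, 1180, 19]);
translate([1551, 145, 350]) cube([62, 1180, 19]);
translate([1695, 145, 350]) cube([62, 1180, 19]);
translate([1839, 145, 350]) cube([62, 1180, 19]);
translate([1983, 145, 350]) cube([62, 1180, 19]);


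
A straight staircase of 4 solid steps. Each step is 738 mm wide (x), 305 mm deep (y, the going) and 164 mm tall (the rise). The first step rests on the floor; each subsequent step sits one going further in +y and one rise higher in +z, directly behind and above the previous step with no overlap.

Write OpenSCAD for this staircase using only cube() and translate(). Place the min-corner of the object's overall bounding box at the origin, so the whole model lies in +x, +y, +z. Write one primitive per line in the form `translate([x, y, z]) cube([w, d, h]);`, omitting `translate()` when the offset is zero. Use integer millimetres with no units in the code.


cube([738, 305, 164]);
translate([0, 305, 164]) cube([738, 305, 164]);
translate([0, 610, 328]) cube([738, 305, 164]);
translate([0, 915, 492]) cube([738, 305, 164]);


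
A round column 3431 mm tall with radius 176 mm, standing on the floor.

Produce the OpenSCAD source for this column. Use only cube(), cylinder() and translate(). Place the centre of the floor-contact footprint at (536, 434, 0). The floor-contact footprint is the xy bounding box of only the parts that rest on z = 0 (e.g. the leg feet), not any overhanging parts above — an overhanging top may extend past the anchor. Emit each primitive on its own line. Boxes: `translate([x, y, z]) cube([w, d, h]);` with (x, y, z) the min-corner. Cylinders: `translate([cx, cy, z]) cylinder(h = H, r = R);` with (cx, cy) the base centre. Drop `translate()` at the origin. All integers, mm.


translate([536, 434, 0]) cylinder(h = 3431, r = 176);
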